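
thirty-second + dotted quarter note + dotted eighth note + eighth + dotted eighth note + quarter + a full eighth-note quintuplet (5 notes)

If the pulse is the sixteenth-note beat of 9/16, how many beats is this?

One sixteenth-note beat = 2 thirty-second notes.
Each duration in thirty-second notes: thirty-second = 1; dotted quarter note = 12; dotted eighth note = 6; eighth = 4; dotted eighth note = 6; quarter = 8; a full eighth-note quintuplet (5 notes) (five quintuplet eighths span one half) = 16.
Total: 1 + 12 + 6 + 4 + 6 + 8 + 16 = 53.
53 ÷ 2 = 26.5 beats.

26.5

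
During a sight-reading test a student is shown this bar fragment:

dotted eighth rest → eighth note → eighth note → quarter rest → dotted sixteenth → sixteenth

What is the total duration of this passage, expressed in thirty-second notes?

Each duration in thirty-second notes: dotted eighth rest = 6; eighth note = 4; eighth note = 4; quarter rest = 8; dotted sixteenth = 3; sixteenth = 2.
Sum: 6 + 4 + 4 + 8 + 3 + 2 = 27 thirty-second notes.

27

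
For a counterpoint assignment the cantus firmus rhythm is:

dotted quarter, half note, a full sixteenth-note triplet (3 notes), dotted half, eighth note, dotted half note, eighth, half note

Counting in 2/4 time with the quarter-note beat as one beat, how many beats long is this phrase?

13

One quarter-note beat = 2 eighth notes.
Working in eighth notes: dotted quarter = 3; half note = 4; a full sixteenth-note triplet (3 notes) (three triplet sixteenths span one eighth) = 1; dotted half = 6; eighth note = 1; dotted half note = 6; eighth = 1; half note = 4.
Total: 3 + 4 + 1 + 6 + 1 + 6 + 1 + 4 = 26.
26 ÷ 2 = 13 beats.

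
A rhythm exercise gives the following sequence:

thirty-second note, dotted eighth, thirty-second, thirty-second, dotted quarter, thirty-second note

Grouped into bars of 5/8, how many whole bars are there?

1

One bar of 5/8 = 20 thirty-second notes.
Convert each value to thirty-second notes: thirty-second note = 1; dotted eighth = 6; thirty-second = 1; thirty-second = 1; dotted quarter = 12; thirty-second note = 1.
Altogether 1 + 6 + 1 + 1 + 12 + 1 = 22.
22 ÷ 20 = 1 complete bar with 2 left over.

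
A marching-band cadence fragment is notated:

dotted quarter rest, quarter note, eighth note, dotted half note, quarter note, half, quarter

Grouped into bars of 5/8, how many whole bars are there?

4

One bar of 5/8 = 5 eighth notes.
In eighth notes: dotted quarter rest = 3; quarter note = 2; eighth note = 1; dotted half note = 6; quarter note = 2; half = 4; quarter = 2.
Sum: 3 + 2 + 1 + 6 + 2 + 4 + 2 = 20.
20 ÷ 5 = 4 complete bars with 0 left over.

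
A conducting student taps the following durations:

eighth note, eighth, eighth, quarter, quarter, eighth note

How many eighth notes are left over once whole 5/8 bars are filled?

3

One bar of 5/8 = 5 eighth notes.
Convert each value to eighth notes: eighth note = 1; eighth = 1; eighth = 1; quarter = 2; quarter = 2; eighth note = 1.
Adding: 1 + 1 + 1 + 2 + 2 + 1 = 8.
8 ÷ 5 = 1 complete bar with 3 eighth notes remaining.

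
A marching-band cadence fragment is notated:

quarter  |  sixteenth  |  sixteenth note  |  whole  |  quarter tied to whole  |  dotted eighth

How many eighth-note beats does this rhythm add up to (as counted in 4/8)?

One eighth-note beat = 2 sixteenth notes.
Working in sixteenth notes: quarter = 4; sixteenth = 1; sixteenth note = 1; whole = 16; quarter tied to whole (quarter + whole) = 20; dotted eighth = 3.
Altogether 4 + 1 + 1 + 16 + 20 + 3 = 45.
45 ÷ 2 = 22.5 beats.

22.5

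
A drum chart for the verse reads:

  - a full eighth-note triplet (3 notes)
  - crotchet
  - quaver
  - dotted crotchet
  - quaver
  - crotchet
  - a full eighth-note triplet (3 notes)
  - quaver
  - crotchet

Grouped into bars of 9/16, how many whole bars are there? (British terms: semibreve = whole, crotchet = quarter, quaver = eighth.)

3

One bar of 9/16 = 9 sixteenth notes.
Working in sixteenth notes: a full eighth-note triplet (3 notes) (three triplet eighths span one quarter) = 4; crotchet = 4; quaver = 2; dotted crotchet = 6; quaver = 2; crotchet = 4; a full eighth-note triplet (3 notes) (three triplet eighths span one quarter) = 4; quaver = 2; crotchet = 4.
Adding: 4 + 4 + 2 + 6 + 2 + 4 + 4 + 2 + 4 = 32.
32 ÷ 9 = 3 complete bars with 5 left over.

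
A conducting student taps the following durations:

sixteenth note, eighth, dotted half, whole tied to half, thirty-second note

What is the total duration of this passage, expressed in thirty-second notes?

Convert each value to thirty-second notes: sixteenth note = 2; eighth = 4; dotted half = 24; whole tied to half (whole + half) = 48; thirty-second note = 1.
Adding: 2 + 4 + 24 + 48 + 1 = 79 thirty-second notes.

79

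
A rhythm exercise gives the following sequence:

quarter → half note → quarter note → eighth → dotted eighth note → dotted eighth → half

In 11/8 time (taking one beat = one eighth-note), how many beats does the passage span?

One eighth-note beat = 2 sixteenth notes.
In sixteenth notes: quarter = 4; half note = 8; quarter note = 4; eighth = 2; dotted eighth note = 3; dotted eighth = 3; half = 8.
Altogether 4 + 8 + 4 + 2 + 3 + 3 + 8 = 32.
32 ÷ 2 = 16 beats.

16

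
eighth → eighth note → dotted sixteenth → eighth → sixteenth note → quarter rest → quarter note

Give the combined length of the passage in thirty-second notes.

In thirty-second notes: eighth = 4; eighth note = 4; dotted sixteenth = 3; eighth = 4; sixteenth note = 2; quarter rest = 8; quarter note = 8.
Adding: 4 + 4 + 3 + 4 + 2 + 8 + 8 = 33 thirty-second notes.

33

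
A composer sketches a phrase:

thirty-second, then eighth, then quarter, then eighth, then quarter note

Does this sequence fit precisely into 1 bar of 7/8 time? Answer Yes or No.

No

One bar of 7/8 = 28 thirty-second notes.
In thirty-second notes: thirty-second = 1; eighth = 4; quarter = 8; eighth = 4; quarter note = 8.
Total: 1 + 4 + 8 + 4 + 8 = 25.
25 falls short of 28, so the answer is No.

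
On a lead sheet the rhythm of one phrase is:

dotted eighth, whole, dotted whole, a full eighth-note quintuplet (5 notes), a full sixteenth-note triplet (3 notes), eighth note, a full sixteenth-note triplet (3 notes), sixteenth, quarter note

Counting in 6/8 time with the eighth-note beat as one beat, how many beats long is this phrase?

One eighth-note beat = 2 sixteenth notes.
Working in sixteenth notes: dotted eighth = 3; whole = 16; dotted whole = 24; a full eighth-note quintuplet (5 notes) (five quintuplet eighths span one half) = 8; a full sixteenth-note triplet (3 notes) (three triplet sixteenths span one eighth) = 2; eighth note = 2; a full sixteenth-note triplet (3 notes) (three triplet sixteenths span one eighth) = 2; sixteenth = 1; quarter note = 4.
Sum: 3 + 16 + 24 + 8 + 2 + 2 + 2 + 1 + 4 = 62.
62 ÷ 2 = 31 beats.

31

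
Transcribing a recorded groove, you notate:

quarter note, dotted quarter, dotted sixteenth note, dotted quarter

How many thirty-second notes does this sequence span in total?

In thirty-second notes: quarter note = 8; dotted quarter = 12; dotted sixteenth note = 3; dotted quarter = 12.
Sum: 8 + 12 + 3 + 12 = 35 thirty-second notes.

35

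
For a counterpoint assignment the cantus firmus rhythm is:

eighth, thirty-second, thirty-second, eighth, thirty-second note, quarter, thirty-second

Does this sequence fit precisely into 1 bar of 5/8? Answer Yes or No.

Yes

One bar of 5/8 = 20 thirty-second notes.
Express everything in thirty-second notes: eighth = 4; thirty-second = 1; thirty-second = 1; eighth = 4; thirty-second note = 1; quarter = 8; thirty-second = 1.
Altogether 4 + 1 + 1 + 4 + 1 + 8 + 1 = 20.
20 equals 20, so the answer is Yes.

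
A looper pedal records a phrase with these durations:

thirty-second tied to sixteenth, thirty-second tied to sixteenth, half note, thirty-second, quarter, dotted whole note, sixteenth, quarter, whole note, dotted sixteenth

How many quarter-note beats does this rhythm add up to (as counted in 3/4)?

15.5

One quarter-note beat = 8 thirty-second notes.
Working in thirty-second notes: thirty-second tied to sixteenth (thirty-second + sixteenth) = 3; thirty-second tied to sixteenth (thirty-second + sixteenth) = 3; half note = 16; thirty-second = 1; quarter = 8; dotted whole note = 48; sixteenth = 2; quarter = 8; whole note = 32; dotted sixteenth = 3.
Altogether 3 + 3 + 16 + 1 + 8 + 48 + 2 + 8 + 32 + 3 = 124.
124 ÷ 8 = 15.5 beats.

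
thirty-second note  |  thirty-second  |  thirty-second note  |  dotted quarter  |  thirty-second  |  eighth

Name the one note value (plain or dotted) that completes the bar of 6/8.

The bar of 6/8 = 24 thirty-second notes.
Working in thirty-second notes: thirty-second note = 1; thirty-second = 1; thirty-second note = 1; dotted quarter = 12; thirty-second = 1; eighth = 4.
Sum: 1 + 1 + 1 + 12 + 1 + 4 = 20.
Remaining: 24 − 20 = 4 thirty-second notes, which is a eighth note.

eighth note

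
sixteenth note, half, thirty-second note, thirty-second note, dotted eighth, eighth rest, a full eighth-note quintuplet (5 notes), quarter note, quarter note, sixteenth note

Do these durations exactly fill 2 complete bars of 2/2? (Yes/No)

One bar of 2/2 = 32 thirty-second notes, so 2 bars = 64.
In thirty-second notes: sixteenth note = 2; half = 16; thirty-second note = 1; thirty-second note = 1; dotted eighth = 6; eighth rest = 4; a full eighth-note quintuplet (5 notes) (five quintuplet eighths span one half) = 16; quarter note = 8; quarter note = 8; sixteenth note = 2.
Adding: 2 + 16 + 1 + 1 + 6 + 4 + 16 + 8 + 8 + 2 = 64.
64 equals 64, so the answer is Yes.

Yes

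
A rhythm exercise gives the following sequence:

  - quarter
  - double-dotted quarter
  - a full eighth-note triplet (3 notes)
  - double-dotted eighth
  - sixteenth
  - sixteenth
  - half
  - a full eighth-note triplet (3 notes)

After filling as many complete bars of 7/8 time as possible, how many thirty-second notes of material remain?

One bar of 7/8 = 28 thirty-second notes.
In thirty-second notes: quarter = 8; double-dotted quarter = 14; a full eighth-note triplet (3 notes) (three triplet eighths span one quarter) = 8; double-dotted eighth = 7; sixteenth = 2; sixteenth = 2; half = 16; a full eighth-note triplet (3 notes) (three triplet eighths span one quarter) = 8.
Total: 8 + 14 + 8 + 7 + 2 + 2 + 16 + 8 = 65.
65 ÷ 28 = 2 complete bars with 9 thirty-second notes remaining.

9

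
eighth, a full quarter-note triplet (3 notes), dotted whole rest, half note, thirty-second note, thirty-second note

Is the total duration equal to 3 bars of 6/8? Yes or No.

One bar of 6/8 = 24 thirty-second notes, so 3 bars = 72.
In thirty-second notes: eighth = 4; a full quarter-note triplet (3 notes) (three triplet quarters span one half) = 16; dotted whole rest = 48; half note = 16; thirty-second note = 1; thirty-second note = 1.
Adding: 4 + 16 + 48 + 16 + 1 + 1 = 86.
86 exceeds 72, so the answer is No.

No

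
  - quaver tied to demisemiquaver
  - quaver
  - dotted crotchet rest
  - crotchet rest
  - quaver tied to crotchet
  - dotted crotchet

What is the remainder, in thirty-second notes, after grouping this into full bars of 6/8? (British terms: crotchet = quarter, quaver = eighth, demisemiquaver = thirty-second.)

5

One bar of 6/8 = 24 thirty-second notes.
Express everything in thirty-second notes: quaver tied to demisemiquaver (quaver + demisemiquaver) = 5; quaver = 4; dotted crotchet rest = 12; crotchet rest = 8; quaver tied to crotchet (quaver + crotchet) = 12; dotted crotchet = 12.
Altogether 5 + 4 + 12 + 8 + 12 + 12 = 53.
53 ÷ 24 = 2 complete bars with 5 thirty-second notes remaining.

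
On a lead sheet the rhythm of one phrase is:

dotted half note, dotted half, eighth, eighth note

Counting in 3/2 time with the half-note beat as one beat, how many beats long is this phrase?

One half-note beat = 4 eighth notes.
Each duration in eighth notes: dotted half note = 6; dotted half = 6; eighth = 1; eighth note = 1.
Adding: 6 + 6 + 1 + 1 = 14.
14 ÷ 4 = 3.5 beats.

3.5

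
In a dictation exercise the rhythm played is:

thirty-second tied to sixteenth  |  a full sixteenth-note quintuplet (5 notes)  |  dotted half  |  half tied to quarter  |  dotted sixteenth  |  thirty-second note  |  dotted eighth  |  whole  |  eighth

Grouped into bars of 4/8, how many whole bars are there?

6

One bar of 4/8 = 16 thirty-second notes.
In thirty-second notes: thirty-second tied to sixteenth (thirty-second + sixteenth) = 3; a full sixteenth-note quintuplet (5 notes) (five quintuplet sixteenths span one quarter) = 8; dotted half = 24; half tied to quarter (half + quarter) = 24; dotted sixteenth = 3; thirty-second note = 1; dotted eighth = 6; whole = 32; eighth = 4.
Adding: 3 + 8 + 24 + 24 + 3 + 1 + 6 + 32 + 4 = 105.
105 ÷ 16 = 6 complete bars with 9 left over.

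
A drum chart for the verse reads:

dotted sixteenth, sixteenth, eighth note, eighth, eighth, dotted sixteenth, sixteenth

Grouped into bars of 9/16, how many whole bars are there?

1

One bar of 9/16 = 18 thirty-second notes.
Working in thirty-second notes: dotted sixteenth = 3; sixteenth = 2; eighth note = 4; eighth = 4; eighth = 4; dotted sixteenth = 3; sixteenth = 2.
Sum: 3 + 2 + 4 + 4 + 4 + 3 + 2 = 22.
22 ÷ 18 = 1 complete bar with 4 left over.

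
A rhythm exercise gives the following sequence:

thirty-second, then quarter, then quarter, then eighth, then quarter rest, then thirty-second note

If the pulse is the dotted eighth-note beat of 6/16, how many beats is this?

5

One dotted eighth-note beat = 6 thirty-second notes.
Working in thirty-second notes: thirty-second = 1; quarter = 8; quarter = 8; eighth = 4; quarter rest = 8; thirty-second note = 1.
Sum: 1 + 8 + 8 + 4 + 8 + 1 = 30.
30 ÷ 6 = 5 beats.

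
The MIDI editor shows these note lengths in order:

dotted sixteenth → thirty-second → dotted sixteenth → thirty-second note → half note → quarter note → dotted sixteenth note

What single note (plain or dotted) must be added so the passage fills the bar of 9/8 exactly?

thirty-second note

The bar of 9/8 = 36 thirty-second notes.
Convert each value to thirty-second notes: dotted sixteenth = 3; thirty-second = 1; dotted sixteenth = 3; thirty-second note = 1; half note = 16; quarter note = 8; dotted sixteenth note = 3.
Altogether 3 + 1 + 3 + 1 + 16 + 8 + 3 = 35.
Remaining: 36 − 35 = 1 thirty-second note, which is a thirty-second note.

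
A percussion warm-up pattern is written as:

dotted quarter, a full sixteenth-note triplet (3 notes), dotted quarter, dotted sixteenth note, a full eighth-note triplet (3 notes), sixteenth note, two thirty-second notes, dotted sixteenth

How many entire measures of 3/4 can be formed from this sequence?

1

One bar of 3/4 = 24 thirty-second notes.
Convert each value to thirty-second notes: dotted quarter = 12; a full sixteenth-note triplet (3 notes) (three triplet sixteenths span one eighth) = 4; dotted quarter = 12; dotted sixteenth note = 3; a full eighth-note triplet (3 notes) (three triplet eighths span one quarter) = 8; sixteenth note = 2; thirty-second note = 1; thirty-second note = 1; dotted sixteenth = 3.
Altogether 12 + 4 + 12 + 3 + 8 + 2 + 1 + 1 + 3 = 46.
46 ÷ 24 = 1 complete bar with 22 left over.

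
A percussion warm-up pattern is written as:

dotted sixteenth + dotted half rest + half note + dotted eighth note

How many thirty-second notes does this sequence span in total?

49

Working in thirty-second notes: dotted sixteenth = 3; dotted half rest = 24; half note = 16; dotted eighth note = 6.
Adding: 3 + 24 + 16 + 6 = 49 thirty-second notes.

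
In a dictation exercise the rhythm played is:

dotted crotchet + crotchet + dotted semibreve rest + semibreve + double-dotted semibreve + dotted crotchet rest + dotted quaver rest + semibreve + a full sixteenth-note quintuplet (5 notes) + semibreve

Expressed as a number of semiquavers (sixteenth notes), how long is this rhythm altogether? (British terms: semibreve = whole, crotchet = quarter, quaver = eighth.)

Each duration in sixteenth notes: dotted crotchet = 6; crotchet = 4; dotted semibreve rest = 24; semibreve = 16; double-dotted semibreve = 28; dotted crotchet rest = 6; dotted quaver rest = 3; semibreve = 16; a full sixteenth-note quintuplet (5 notes) (five quintuplet sixteenths span one quarter) = 4; semibreve = 16.
Altogether 6 + 4 + 24 + 16 + 28 + 6 + 3 + 16 + 4 + 16 = 123 sixteenth notes.

123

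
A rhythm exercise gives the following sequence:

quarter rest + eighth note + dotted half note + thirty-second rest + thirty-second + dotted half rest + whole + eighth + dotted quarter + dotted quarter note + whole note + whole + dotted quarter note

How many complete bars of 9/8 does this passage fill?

One bar of 9/8 = 36 thirty-second notes.
Each duration in thirty-second notes: quarter rest = 8; eighth note = 4; dotted half note = 24; thirty-second rest = 1; thirty-second = 1; dotted half rest = 24; whole = 32; eighth = 4; dotted quarter = 12; dotted quarter note = 12; whole note = 32; whole = 32; dotted quarter note = 12.
Adding: 8 + 4 + 24 + 1 + 1 + 24 + 32 + 4 + 12 + 12 + 32 + 32 + 12 = 198.
198 ÷ 36 = 5 complete bars with 18 left over.

5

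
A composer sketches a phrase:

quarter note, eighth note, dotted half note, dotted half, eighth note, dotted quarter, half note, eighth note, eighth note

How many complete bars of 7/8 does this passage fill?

3

One bar of 7/8 = 7 eighth notes.
Each duration in eighth notes: quarter note = 2; eighth note = 1; dotted half note = 6; dotted half = 6; eighth note = 1; dotted quarter = 3; half note = 4; eighth note = 1; eighth note = 1.
Total: 2 + 1 + 6 + 6 + 1 + 3 + 4 + 1 + 1 = 25.
25 ÷ 7 = 3 complete bars with 4 left over.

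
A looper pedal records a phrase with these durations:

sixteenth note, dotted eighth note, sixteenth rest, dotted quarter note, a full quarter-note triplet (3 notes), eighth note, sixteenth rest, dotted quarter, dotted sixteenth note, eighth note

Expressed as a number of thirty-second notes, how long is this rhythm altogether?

Convert each value to thirty-second notes: sixteenth note = 2; dotted eighth note = 6; sixteenth rest = 2; dotted quarter note = 12; a full quarter-note triplet (3 notes) (three triplet quarters span one half) = 16; eighth note = 4; sixteenth rest = 2; dotted quarter = 12; dotted sixteenth note = 3; eighth note = 4.
Sum: 2 + 6 + 2 + 12 + 16 + 4 + 2 + 12 + 3 + 4 = 63 thirty-second notes.

63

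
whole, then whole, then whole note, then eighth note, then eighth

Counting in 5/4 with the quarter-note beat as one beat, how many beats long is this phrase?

One quarter-note beat = 2 eighth notes.
In eighth notes: whole = 8; whole = 8; whole note = 8; eighth note = 1; eighth = 1.
Altogether 8 + 8 + 8 + 1 + 1 = 26.
26 ÷ 2 = 13 beats.

13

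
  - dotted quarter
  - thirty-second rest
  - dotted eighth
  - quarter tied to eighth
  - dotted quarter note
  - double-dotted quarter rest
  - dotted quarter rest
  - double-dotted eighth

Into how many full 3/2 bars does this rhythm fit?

One bar of 3/2 = 48 thirty-second notes.
Convert each value to thirty-second notes: dotted quarter = 12; thirty-second rest = 1; dotted eighth = 6; quarter tied to eighth (quarter + eighth) = 12; dotted quarter note = 12; double-dotted quarter rest = 14; dotted quarter rest = 12; double-dotted eighth = 7.
Total: 12 + 1 + 6 + 12 + 12 + 14 + 12 + 7 = 76.
76 ÷ 48 = 1 complete bar with 28 left over.

1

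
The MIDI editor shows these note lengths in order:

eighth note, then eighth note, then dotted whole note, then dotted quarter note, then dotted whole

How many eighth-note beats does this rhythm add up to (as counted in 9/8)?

29

One eighth-note beat = 2 sixteenth notes.
Working in sixteenth notes: eighth note = 2; eighth note = 2; dotted whole note = 24; dotted quarter note = 6; dotted whole = 24.
Total: 2 + 2 + 24 + 6 + 24 = 58.
58 ÷ 2 = 29 beats.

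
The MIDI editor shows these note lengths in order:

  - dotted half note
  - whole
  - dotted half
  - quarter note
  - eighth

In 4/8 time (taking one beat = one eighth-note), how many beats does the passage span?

One eighth-note beat = 2 sixteenth notes.
Express everything in sixteenth notes: dotted half note = 12; whole = 16; dotted half = 12; quarter note = 4; eighth = 2.
Altogether 12 + 16 + 12 + 4 + 2 = 46.
46 ÷ 2 = 23 beats.

23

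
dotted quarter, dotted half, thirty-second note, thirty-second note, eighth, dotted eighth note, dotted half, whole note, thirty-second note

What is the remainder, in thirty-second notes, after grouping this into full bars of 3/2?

9

One bar of 3/2 = 48 thirty-second notes.
Convert each value to thirty-second notes: dotted quarter = 12; dotted half = 24; thirty-second note = 1; thirty-second note = 1; eighth = 4; dotted eighth note = 6; dotted half = 24; whole note = 32; thirty-second note = 1.
Total: 12 + 24 + 1 + 1 + 4 + 6 + 24 + 32 + 1 = 105.
105 ÷ 48 = 2 complete bars with 9 thirty-second notes remaining.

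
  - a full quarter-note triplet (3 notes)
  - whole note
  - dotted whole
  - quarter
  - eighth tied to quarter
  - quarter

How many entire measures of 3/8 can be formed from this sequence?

10

One bar of 3/8 = 3 eighth notes.
In eighth notes: a full quarter-note triplet (3 notes) (three triplet quarters span one half) = 4; whole note = 8; dotted whole = 12; quarter = 2; eighth tied to quarter (eighth + quarter) = 3; quarter = 2.
Altogether 4 + 8 + 12 + 2 + 3 + 2 = 31.
31 ÷ 3 = 10 complete bars with 1 left over.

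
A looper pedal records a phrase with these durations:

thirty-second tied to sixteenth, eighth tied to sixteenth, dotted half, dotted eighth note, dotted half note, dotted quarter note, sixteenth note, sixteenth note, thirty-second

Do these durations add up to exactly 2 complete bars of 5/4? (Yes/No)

Yes

One bar of 5/4 = 40 thirty-second notes, so 2 bars = 80.
Express everything in thirty-second notes: thirty-second tied to sixteenth (thirty-second + sixteenth) = 3; eighth tied to sixteenth (eighth + sixteenth) = 6; dotted half = 24; dotted eighth note = 6; dotted half note = 24; dotted quarter note = 12; sixteenth note = 2; sixteenth note = 2; thirty-second = 1.
Sum: 3 + 6 + 24 + 6 + 24 + 12 + 2 + 2 + 1 = 80.
80 equals 80, so the answer is Yes.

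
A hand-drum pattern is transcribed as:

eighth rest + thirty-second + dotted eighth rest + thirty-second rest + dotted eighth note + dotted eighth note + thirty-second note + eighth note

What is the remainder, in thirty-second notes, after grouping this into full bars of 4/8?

13

One bar of 4/8 = 16 thirty-second notes.
Express everything in thirty-second notes: eighth rest = 4; thirty-second = 1; dotted eighth rest = 6; thirty-second rest = 1; dotted eighth note = 6; dotted eighth note = 6; thirty-second note = 1; eighth note = 4.
Adding: 4 + 1 + 6 + 1 + 6 + 6 + 1 + 4 = 29.
29 ÷ 16 = 1 complete bar with 13 thirty-second notes remaining.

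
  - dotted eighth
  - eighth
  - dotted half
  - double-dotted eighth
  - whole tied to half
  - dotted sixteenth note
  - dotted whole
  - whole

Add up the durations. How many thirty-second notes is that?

Working in thirty-second notes: dotted eighth = 6; eighth = 4; dotted half = 24; double-dotted eighth = 7; whole tied to half (whole + half) = 48; dotted sixteenth note = 3; dotted whole = 48; whole = 32.
Total: 6 + 4 + 24 + 7 + 48 + 3 + 48 + 32 = 172 thirty-second notes.

172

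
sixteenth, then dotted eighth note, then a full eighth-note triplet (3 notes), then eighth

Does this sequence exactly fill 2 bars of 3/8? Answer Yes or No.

One bar of 3/8 = 6 sixteenth notes, so 2 bars = 12.
Each duration in sixteenth notes: sixteenth = 1; dotted eighth note = 3; a full eighth-note triplet (3 notes) (three triplet eighths span one quarter) = 4; eighth = 2.
Sum: 1 + 3 + 4 + 2 = 10.
10 falls short of 12, so the answer is No.

No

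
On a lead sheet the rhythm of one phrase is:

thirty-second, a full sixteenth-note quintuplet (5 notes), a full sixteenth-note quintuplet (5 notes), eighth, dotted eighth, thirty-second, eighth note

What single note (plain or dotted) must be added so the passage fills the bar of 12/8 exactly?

The bar of 12/8 = 48 thirty-second notes.
Express everything in thirty-second notes: thirty-second = 1; a full sixteenth-note quintuplet (5 notes) (five quintuplet sixteenths span one quarter) = 8; a full sixteenth-note quintuplet (5 notes) (five quintuplet sixteenths span one quarter) = 8; eighth = 4; dotted eighth = 6; thirty-second = 1; eighth note = 4.
Adding: 1 + 8 + 8 + 4 + 6 + 1 + 4 = 32.
Remaining: 48 − 32 = 16 thirty-second notes, which is a half note.

half note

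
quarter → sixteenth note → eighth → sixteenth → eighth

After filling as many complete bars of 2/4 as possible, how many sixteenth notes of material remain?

One bar of 2/4 = 8 sixteenth notes.
Express everything in sixteenth notes: quarter = 4; sixteenth note = 1; eighth = 2; sixteenth = 1; eighth = 2.
Sum: 4 + 1 + 2 + 1 + 2 = 10.
10 ÷ 8 = 1 complete bar with 2 sixteenth notes remaining.

2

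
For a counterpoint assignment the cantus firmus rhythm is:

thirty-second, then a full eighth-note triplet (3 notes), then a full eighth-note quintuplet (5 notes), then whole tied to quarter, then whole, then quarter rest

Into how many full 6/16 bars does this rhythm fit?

One bar of 6/16 = 12 thirty-second notes.
Convert each value to thirty-second notes: thirty-second = 1; a full eighth-note triplet (3 notes) (three triplet eighths span one quarter) = 8; a full eighth-note quintuplet (5 notes) (five quintuplet eighths span one half) = 16; whole tied to quarter (whole + quarter) = 40; whole = 32; quarter rest = 8.
Adding: 1 + 8 + 16 + 40 + 32 + 8 = 105.
105 ÷ 12 = 8 complete bars with 9 left over.

8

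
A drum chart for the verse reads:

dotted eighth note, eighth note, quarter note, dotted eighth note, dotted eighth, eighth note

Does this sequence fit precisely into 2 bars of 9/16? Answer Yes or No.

No

One bar of 9/16 = 9 sixteenth notes, so 2 bars = 18.
In sixteenth notes: dotted eighth note = 3; eighth note = 2; quarter note = 4; dotted eighth note = 3; dotted eighth = 3; eighth note = 2.
Adding: 3 + 2 + 4 + 3 + 3 + 2 = 17.
17 falls short of 18, so the answer is No.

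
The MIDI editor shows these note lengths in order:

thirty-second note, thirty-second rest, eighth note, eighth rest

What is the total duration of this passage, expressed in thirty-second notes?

10

Convert each value to thirty-second notes: thirty-second note = 1; thirty-second rest = 1; eighth note = 4; eighth rest = 4.
Total: 1 + 1 + 4 + 4 = 10 thirty-second notes.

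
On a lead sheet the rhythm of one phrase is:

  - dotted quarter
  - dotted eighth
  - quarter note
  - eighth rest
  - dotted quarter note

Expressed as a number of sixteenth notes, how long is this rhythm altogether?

21

Express everything in sixteenth notes: dotted quarter = 6; dotted eighth = 3; quarter note = 4; eighth rest = 2; dotted quarter note = 6.
Total: 6 + 3 + 4 + 2 + 6 = 21 sixteenth notes.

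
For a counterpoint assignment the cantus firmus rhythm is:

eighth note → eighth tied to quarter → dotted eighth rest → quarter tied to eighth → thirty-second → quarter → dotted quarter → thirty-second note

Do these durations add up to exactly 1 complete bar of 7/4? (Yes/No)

One bar of 7/4 = 56 thirty-second notes.
Express everything in thirty-second notes: eighth note = 4; eighth tied to quarter (eighth + quarter) = 12; dotted eighth rest = 6; quarter tied to eighth (quarter + eighth) = 12; thirty-second = 1; quarter = 8; dotted quarter = 12; thirty-second note = 1.
Altogether 4 + 12 + 6 + 12 + 1 + 8 + 12 + 1 = 56.
56 equals 56, so the answer is Yes.

Yes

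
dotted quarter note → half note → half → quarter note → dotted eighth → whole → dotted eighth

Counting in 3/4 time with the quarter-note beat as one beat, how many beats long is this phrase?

12

One quarter-note beat = 4 sixteenth notes.
Express everything in sixteenth notes: dotted quarter note = 6; half note = 8; half = 8; quarter note = 4; dotted eighth = 3; whole = 16; dotted eighth = 3.
Total: 6 + 8 + 8 + 4 + 3 + 16 + 3 = 48.
48 ÷ 4 = 12 beats.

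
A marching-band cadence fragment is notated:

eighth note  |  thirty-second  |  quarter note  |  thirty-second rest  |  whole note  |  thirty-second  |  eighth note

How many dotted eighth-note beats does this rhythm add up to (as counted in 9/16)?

8.5

One dotted eighth-note beat = 6 thirty-second notes.
In thirty-second notes: eighth note = 4; thirty-second = 1; quarter note = 8; thirty-second rest = 1; whole note = 32; thirty-second = 1; eighth note = 4.
Total: 4 + 1 + 8 + 1 + 32 + 1 + 4 = 51.
51 ÷ 6 = 8.5 beats.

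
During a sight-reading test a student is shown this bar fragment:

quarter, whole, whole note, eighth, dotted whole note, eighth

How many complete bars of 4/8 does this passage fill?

8

One bar of 4/8 = 4 eighth notes.
Working in eighth notes: quarter = 2; whole = 8; whole note = 8; eighth = 1; dotted whole note = 12; eighth = 1.
Adding: 2 + 8 + 8 + 1 + 12 + 1 = 32.
32 ÷ 4 = 8 complete bars with 0 left over.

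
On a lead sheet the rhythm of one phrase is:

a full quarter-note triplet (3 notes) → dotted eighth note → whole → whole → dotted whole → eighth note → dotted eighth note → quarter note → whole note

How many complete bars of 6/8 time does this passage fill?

One bar of 6/8 = 12 sixteenth notes.
In sixteenth notes: a full quarter-note triplet (3 notes) (three triplet quarters span one half) = 8; dotted eighth note = 3; whole = 16; whole = 16; dotted whole = 24; eighth note = 2; dotted eighth note = 3; quarter note = 4; whole note = 16.
Adding: 8 + 3 + 16 + 16 + 24 + 2 + 3 + 4 + 16 = 92.
92 ÷ 12 = 7 complete bars with 8 left over.

7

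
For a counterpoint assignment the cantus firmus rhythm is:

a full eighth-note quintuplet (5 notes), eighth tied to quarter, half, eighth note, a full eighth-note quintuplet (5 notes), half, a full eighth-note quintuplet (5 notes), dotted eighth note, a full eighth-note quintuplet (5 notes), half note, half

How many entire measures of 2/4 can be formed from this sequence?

9

One bar of 2/4 = 8 sixteenth notes.
Convert each value to sixteenth notes: a full eighth-note quintuplet (5 notes) (five quintuplet eighths span one half) = 8; eighth tied to quarter (eighth + quarter) = 6; half = 8; eighth note = 2; a full eighth-note quintuplet (5 notes) (five quintuplet eighths span one half) = 8; half = 8; a full eighth-note quintuplet (5 notes) (five quintuplet eighths span one half) = 8; dotted eighth note = 3; a full eighth-note quintuplet (5 notes) (five quintuplet eighths span one half) = 8; half note = 8; half = 8.
Sum: 8 + 6 + 8 + 2 + 8 + 8 + 8 + 3 + 8 + 8 + 8 = 75.
75 ÷ 8 = 9 complete bars with 3 left over.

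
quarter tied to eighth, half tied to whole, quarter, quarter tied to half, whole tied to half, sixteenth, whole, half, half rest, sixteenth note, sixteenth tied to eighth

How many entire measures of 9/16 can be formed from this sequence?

One bar of 9/16 = 9 sixteenth notes.
Express everything in sixteenth notes: quarter tied to eighth (quarter + eighth) = 6; half tied to whole (half + whole) = 24; quarter = 4; quarter tied to half (quarter + half) = 12; whole tied to half (whole + half) = 24; sixteenth = 1; whole = 16; half = 8; half rest = 8; sixteenth note = 1; sixteenth tied to eighth (sixteenth + eighth) = 3.
Altogether 6 + 24 + 4 + 12 + 24 + 1 + 16 + 8 + 8 + 1 + 3 = 107.
107 ÷ 9 = 11 complete bars with 8 left over.

11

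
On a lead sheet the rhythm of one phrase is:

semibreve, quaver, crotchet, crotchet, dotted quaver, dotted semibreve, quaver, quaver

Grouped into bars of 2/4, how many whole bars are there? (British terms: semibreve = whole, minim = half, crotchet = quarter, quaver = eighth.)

7

One bar of 2/4 = 8 sixteenth notes.
In sixteenth notes: semibreve = 16; quaver = 2; crotchet = 4; crotchet = 4; dotted quaver = 3; dotted semibreve = 24; quaver = 2; quaver = 2.
Sum: 16 + 2 + 4 + 4 + 3 + 24 + 2 + 2 = 57.
57 ÷ 8 = 7 complete bars with 1 left over.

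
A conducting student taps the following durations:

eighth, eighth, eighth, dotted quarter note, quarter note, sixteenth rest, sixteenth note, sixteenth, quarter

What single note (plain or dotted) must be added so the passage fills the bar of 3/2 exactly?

sixteenth note

The bar of 3/2 = 24 sixteenth notes.
Convert each value to sixteenth notes: eighth = 2; eighth = 2; eighth = 2; dotted quarter note = 6; quarter note = 4; sixteenth rest = 1; sixteenth note = 1; sixteenth = 1; quarter = 4.
Total: 2 + 2 + 2 + 6 + 4 + 1 + 1 + 1 + 4 = 23.
Remaining: 24 − 23 = 1 sixteenth note, which is a sixteenth note.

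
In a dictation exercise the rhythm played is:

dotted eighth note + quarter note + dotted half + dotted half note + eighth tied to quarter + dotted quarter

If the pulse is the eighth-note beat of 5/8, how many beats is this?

21.5

One eighth-note beat = 2 sixteenth notes.
Working in sixteenth notes: dotted eighth note = 3; quarter note = 4; dotted half = 12; dotted half note = 12; eighth tied to quarter (eighth + quarter) = 6; dotted quarter = 6.
Altogether 3 + 4 + 12 + 12 + 6 + 6 = 43.
43 ÷ 2 = 21.5 beats.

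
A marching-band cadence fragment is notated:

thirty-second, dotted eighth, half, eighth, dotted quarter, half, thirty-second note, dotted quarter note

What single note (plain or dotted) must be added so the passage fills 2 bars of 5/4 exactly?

2 bars of 5/4 = 80 thirty-second notes.
Convert each value to thirty-second notes: thirty-second = 1; dotted eighth = 6; half = 16; eighth = 4; dotted quarter = 12; half = 16; thirty-second note = 1; dotted quarter note = 12.
Altogether 1 + 6 + 16 + 4 + 12 + 16 + 1 + 12 = 68.
Remaining: 80 − 68 = 12 thirty-second notes, which is a dotted quarter note.

dotted quarter note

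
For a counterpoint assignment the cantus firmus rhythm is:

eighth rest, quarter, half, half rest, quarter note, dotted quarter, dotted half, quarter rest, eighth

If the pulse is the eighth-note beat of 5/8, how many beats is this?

One eighth-note beat = 2 sixteenth notes.
Each duration in sixteenth notes: eighth rest = 2; quarter = 4; half = 8; half rest = 8; quarter note = 4; dotted quarter = 6; dotted half = 12; quarter rest = 4; eighth = 2.
Altogether 2 + 4 + 8 + 8 + 4 + 6 + 12 + 4 + 2 = 50.
50 ÷ 2 = 25 beats.

25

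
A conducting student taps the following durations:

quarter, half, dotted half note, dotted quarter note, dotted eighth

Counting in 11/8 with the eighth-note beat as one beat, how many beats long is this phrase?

One eighth-note beat = 2 sixteenth notes.
Convert each value to sixteenth notes: quarter = 4; half = 8; dotted half note = 12; dotted quarter note = 6; dotted eighth = 3.
Total: 4 + 8 + 12 + 6 + 3 = 33.
33 ÷ 2 = 16.5 beats.

16.5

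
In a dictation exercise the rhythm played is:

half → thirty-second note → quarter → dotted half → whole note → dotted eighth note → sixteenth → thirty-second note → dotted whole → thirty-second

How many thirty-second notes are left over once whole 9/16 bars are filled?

One bar of 9/16 = 18 thirty-second notes.
In thirty-second notes: half = 16; thirty-second note = 1; quarter = 8; dotted half = 24; whole note = 32; dotted eighth note = 6; sixteenth = 2; thirty-second note = 1; dotted whole = 48; thirty-second = 1.
Adding: 16 + 1 + 8 + 24 + 32 + 6 + 2 + 1 + 48 + 1 = 139.
139 ÷ 18 = 7 complete bars with 13 thirty-second notes remaining.

13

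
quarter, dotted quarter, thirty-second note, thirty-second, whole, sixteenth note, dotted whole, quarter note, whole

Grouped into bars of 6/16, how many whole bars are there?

One bar of 6/16 = 12 thirty-second notes.
In thirty-second notes: quarter = 8; dotted quarter = 12; thirty-second note = 1; thirty-second = 1; whole = 32; sixteenth note = 2; dotted whole = 48; quarter note = 8; whole = 32.
Adding: 8 + 12 + 1 + 1 + 32 + 2 + 48 + 8 + 32 = 144.
144 ÷ 12 = 12 complete bars with 0 left over.

12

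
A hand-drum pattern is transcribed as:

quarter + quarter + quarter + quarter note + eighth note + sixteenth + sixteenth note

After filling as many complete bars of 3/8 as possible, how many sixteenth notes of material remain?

One bar of 3/8 = 6 sixteenth notes.
Express everything in sixteenth notes: quarter = 4; quarter = 4; quarter = 4; quarter note = 4; eighth note = 2; sixteenth = 1; sixteenth note = 1.
Total: 4 + 4 + 4 + 4 + 2 + 1 + 1 = 20.
20 ÷ 6 = 3 complete bars with 2 sixteenth notes remaining.

2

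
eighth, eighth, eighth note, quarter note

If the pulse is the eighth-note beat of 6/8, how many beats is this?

5

One eighth-note beat = 2 sixteenth notes.
Convert each value to sixteenth notes: eighth = 2; eighth = 2; eighth note = 2; quarter note = 4.
Total: 2 + 2 + 2 + 4 = 10.
10 ÷ 2 = 5 beats.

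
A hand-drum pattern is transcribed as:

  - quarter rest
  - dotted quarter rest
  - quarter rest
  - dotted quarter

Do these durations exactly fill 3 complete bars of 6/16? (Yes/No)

No

One bar of 6/16 = 3 eighth notes, so 3 bars = 9.
Each duration in eighth notes: quarter rest = 2; dotted quarter rest = 3; quarter rest = 2; dotted quarter = 3.
Adding: 2 + 3 + 2 + 3 = 10.
10 exceeds 9, so the answer is No.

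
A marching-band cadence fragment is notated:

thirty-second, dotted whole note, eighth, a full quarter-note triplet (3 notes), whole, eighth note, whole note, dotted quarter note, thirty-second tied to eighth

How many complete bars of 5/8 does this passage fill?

7

One bar of 5/8 = 20 thirty-second notes.
Express everything in thirty-second notes: thirty-second = 1; dotted whole note = 48; eighth = 4; a full quarter-note triplet (3 notes) (three triplet quarters span one half) = 16; whole = 32; eighth note = 4; whole note = 32; dotted quarter note = 12; thirty-second tied to eighth (thirty-second + eighth) = 5.
Adding: 1 + 48 + 4 + 16 + 32 + 4 + 32 + 12 + 5 = 154.
154 ÷ 20 = 7 complete bars with 14 left over.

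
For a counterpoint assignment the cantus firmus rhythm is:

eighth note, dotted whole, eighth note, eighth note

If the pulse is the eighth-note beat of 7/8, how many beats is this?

15

One eighth-note beat = 2 sixteenth notes.
Each duration in sixteenth notes: eighth note = 2; dotted whole = 24; eighth note = 2; eighth note = 2.
Adding: 2 + 24 + 2 + 2 = 30.
30 ÷ 2 = 15 beats.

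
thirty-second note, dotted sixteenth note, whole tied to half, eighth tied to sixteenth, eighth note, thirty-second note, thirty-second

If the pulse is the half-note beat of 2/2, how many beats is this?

One half-note beat = 16 thirty-second notes.
Express everything in thirty-second notes: thirty-second note = 1; dotted sixteenth note = 3; whole tied to half (whole + half) = 48; eighth tied to sixteenth (eighth + sixteenth) = 6; eighth note = 4; thirty-second note = 1; thirty-second = 1.
Sum: 1 + 3 + 48 + 6 + 4 + 1 + 1 = 64.
64 ÷ 16 = 4 beats.

4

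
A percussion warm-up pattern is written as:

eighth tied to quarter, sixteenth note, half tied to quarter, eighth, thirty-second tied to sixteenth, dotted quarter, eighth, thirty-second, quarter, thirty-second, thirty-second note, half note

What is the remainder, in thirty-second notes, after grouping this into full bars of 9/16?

16

One bar of 9/16 = 18 thirty-second notes.
Each duration in thirty-second notes: eighth tied to quarter (eighth + quarter) = 12; sixteenth note = 2; half tied to quarter (half + quarter) = 24; eighth = 4; thirty-second tied to sixteenth (thirty-second + sixteenth) = 3; dotted quarter = 12; eighth = 4; thirty-second = 1; quarter = 8; thirty-second = 1; thirty-second note = 1; half note = 16.
Total: 12 + 2 + 24 + 4 + 3 + 12 + 4 + 1 + 8 + 1 + 1 + 16 = 88.
88 ÷ 18 = 4 complete bars with 16 thirty-second notes remaining.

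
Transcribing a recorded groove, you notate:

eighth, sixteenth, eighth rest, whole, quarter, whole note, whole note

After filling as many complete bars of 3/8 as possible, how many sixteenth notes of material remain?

One bar of 3/8 = 6 sixteenth notes.
Each duration in sixteenth notes: eighth = 2; sixteenth = 1; eighth rest = 2; whole = 16; quarter = 4; whole note = 16; whole note = 16.
Altogether 2 + 1 + 2 + 16 + 4 + 16 + 16 = 57.
57 ÷ 6 = 9 complete bars with 3 sixteenth notes remaining.

3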